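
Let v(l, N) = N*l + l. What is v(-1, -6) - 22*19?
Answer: -413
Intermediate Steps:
v(l, N) = l + N*l
v(-1, -6) - 22*19 = -(1 - 6) - 22*19 = -1*(-5) - 418 = 5 - 418 = -413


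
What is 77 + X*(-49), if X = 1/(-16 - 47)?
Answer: 700/9 ≈ 77.778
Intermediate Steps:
X = -1/63 (X = 1/(-63) = 1*(-1/63) = -1/63 ≈ -0.015873)
77 + X*(-49) = 77 - 1/63*(-49) = 77 + 7/9 = 700/9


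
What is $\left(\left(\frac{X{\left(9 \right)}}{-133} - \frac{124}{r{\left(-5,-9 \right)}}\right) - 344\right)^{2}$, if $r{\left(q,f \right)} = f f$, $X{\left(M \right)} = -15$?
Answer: $\frac{13847247573721}{116057529} \approx 1.1931 \cdot 10^{5}$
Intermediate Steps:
$r{\left(q,f \right)} = f^{2}$
$\left(\left(\frac{X{\left(9 \right)}}{-133} - \frac{124}{r{\left(-5,-9 \right)}}\right) - 344\right)^{2} = \left(\left(- \frac{15}{-133} - \frac{124}{\left(-9\right)^{2}}\right) - 344\right)^{2} = \left(\left(\left(-15\right) \left(- \frac{1}{133}\right) - \frac{124}{81}\right) - 344\right)^{2} = \left(\left(\frac{15}{133} - \frac{124}{81}\right) - 344\right)^{2} = \left(- \frac{15277}{10773} - 344\right)^{2} = \left(- \frac{3721189}{10773}\right)^{2} = \frac{13847247573721}{116057529}$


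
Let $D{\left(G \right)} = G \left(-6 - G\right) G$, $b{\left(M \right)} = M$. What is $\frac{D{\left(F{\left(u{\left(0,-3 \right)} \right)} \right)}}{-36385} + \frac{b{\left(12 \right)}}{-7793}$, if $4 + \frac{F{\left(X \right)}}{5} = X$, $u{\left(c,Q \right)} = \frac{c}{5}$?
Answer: $- \frac{8815484}{56709661} \approx -0.15545$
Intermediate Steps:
$u{\left(c,Q \right)} = \frac{c}{5}$ ($u{\left(c,Q \right)} = c \frac{1}{5} = \frac{c}{5}$)
$F{\left(X \right)} = -20 + 5 X$
$D{\left(G \right)} = G^{2} \left(-6 - G\right)$
$\frac{D{\left(F{\left(u{\left(0,-3 \right)} \right)} \right)}}{-36385} + \frac{b{\left(12 \right)}}{-7793} = \frac{\left(-20 + 5 \cdot \frac{1}{5} \cdot 0\right)^{2} \left(-6 - \left(-20 + 5 \cdot \frac{1}{5} \cdot 0\right)\right)}{-36385} + \frac{12}{-7793} = \left(-20 + 5 \cdot 0\right)^{2} \left(-6 - \left(-20 + 5 \cdot 0\right)\right) \left(- \frac{1}{36385}\right) + 12 \left(- \frac{1}{7793}\right) = \left(-20 + 0\right)^{2} \left(-6 - \left(-20 + 0\right)\right) \left(- \frac{1}{36385}\right) - \frac{12}{7793} = \left(-20\right)^{2} \left(-6 - -20\right) \left(- \frac{1}{36385}\right) - \frac{12}{7793} = 400 \left(-6 + 20\right) \left(- \frac{1}{36385}\right) - \frac{12}{7793} = 400 \cdot 14 \left(- \frac{1}{36385}\right) - \frac{12}{7793} = 5600 \left(- \frac{1}{36385}\right) - \frac{12}{7793} = - \frac{1120}{7277} - \frac{12}{7793} = - \frac{8815484}{56709661}$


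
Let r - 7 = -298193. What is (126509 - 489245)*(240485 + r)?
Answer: 20930229936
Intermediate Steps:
r = -298186 (r = 7 - 298193 = -298186)
(126509 - 489245)*(240485 + r) = (126509 - 489245)*(240485 - 298186) = -362736*(-57701) = 20930229936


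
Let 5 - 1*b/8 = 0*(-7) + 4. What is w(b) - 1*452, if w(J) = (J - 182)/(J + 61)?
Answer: -10454/23 ≈ -454.52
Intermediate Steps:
b = 8 (b = 40 - 8*(0*(-7) + 4) = 40 - 8*(0 + 4) = 40 - 8*4 = 40 - 32 = 8)
w(J) = (-182 + J)/(61 + J)
w(b) - 1*452 = (-182 + 8)/(61 + 8) - 1*452 = -174/69 - 452 = (1/69)*(-174) - 452 = -58/23 - 452 = -10454/23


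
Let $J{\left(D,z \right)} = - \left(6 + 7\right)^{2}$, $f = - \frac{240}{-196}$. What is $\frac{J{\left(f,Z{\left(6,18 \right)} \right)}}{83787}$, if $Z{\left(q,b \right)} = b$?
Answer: $- \frac{169}{83787} \approx -0.002017$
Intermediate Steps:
$f = \frac{60}{49}$ ($f = \left(-240\right) \left(- \frac{1}{196}\right) = \frac{60}{49} \approx 1.2245$)
$J{\left(D,z \right)} = -169$ ($J{\left(D,z \right)} = - 13^{2} = \left(-1\right) 169 = -169$)
$\frac{J{\left(f,Z{\left(6,18 \right)} \right)}}{83787} = - \frac{169}{83787}$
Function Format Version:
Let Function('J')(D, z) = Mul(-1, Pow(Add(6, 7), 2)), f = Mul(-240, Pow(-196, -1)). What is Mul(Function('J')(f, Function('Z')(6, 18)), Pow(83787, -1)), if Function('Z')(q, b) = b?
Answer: Rational(-169, 83787) ≈ -0.0020170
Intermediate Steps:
f = Rational(60, 49) (f = Mul(-240, Rational(-1, 196)) = Rational(60, 49) ≈ 1.2245)
Function('J')(D, z) = -169 (Function('J')(D, z) = Mul(-1, Pow(13, 2)) = Mul(-1, 169) = -169)
Mul(Function('J')(f, Function('Z')(6, 18)), Pow(83787, -1)) = Mul(-169, Pow(83787, -1)) = Mul(-169, Rational(1, 83787)) = Rational(-169, 83787)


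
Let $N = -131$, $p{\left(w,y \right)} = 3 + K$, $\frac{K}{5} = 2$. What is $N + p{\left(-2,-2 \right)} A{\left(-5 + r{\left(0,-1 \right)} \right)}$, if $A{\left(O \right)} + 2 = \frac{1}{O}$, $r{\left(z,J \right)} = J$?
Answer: $- \frac{955}{6} \approx -159.17$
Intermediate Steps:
$K = 10$ ($K = 5 \cdot 2 = 10$)
$p{\left(w,y \right)} = 13$ ($p{\left(w,y \right)} = 3 + 10 = 13$)
$A{\left(O \right)} = -2 + \frac{1}{O}$
$N + p{\left(-2,-2 \right)} A{\left(-5 + r{\left(0,-1 \right)} \right)} = -131 + 13 \left(-2 + \frac{1}{-5 - 1}\right) = -131 + 13 \left(-2 + \frac{1}{-6}\right) = -131 + 13 \left(-2 - \frac{1}{6}\right) = -131 + 13 \left(- \frac{13}{6}\right) = -131 - \frac{169}{6} = - \frac{955}{6}$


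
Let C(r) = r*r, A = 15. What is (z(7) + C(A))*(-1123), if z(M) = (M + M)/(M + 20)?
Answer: -6837947/27 ≈ -2.5326e+5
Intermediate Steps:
z(M) = 2*M/(20 + M) (z(M) = (2*M)/(20 + M) = 2*M/(20 + M))
C(r) = r²
(z(7) + C(A))*(-1123) = (2*7/(20 + 7) + 15²)*(-1123) = (2*7/27 + 225)*(-1123) = (2*7*(1/27) + 225)*(-1123) = (14/27 + 225)*(-1123) = (6089/27)*(-1123) = -6837947/27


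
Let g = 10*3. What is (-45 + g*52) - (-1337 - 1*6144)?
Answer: 8996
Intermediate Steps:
g = 30
(-45 + g*52) - (-1337 - 1*6144) = (-45 + 30*52) - (-1337 - 1*6144) = (-45 + 1560) - (-1337 - 6144) = 1515 - 1*(-7481) = 1515 + 7481 = 8996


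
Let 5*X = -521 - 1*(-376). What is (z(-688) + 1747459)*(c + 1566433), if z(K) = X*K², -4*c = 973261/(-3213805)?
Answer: -241229638711590479357/12855220 ≈ -1.8765e+13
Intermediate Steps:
X = -29 (X = (-521 - 1*(-376))/5 = (-521 + 376)/5 = (⅕)*(-145) = -29)
c = 973261/12855220 (c = -973261/(4*(-3213805)) = -973261*(-1)/(4*3213805) = -¼*(-973261/3213805) = 973261/12855220 ≈ 0.075709)
z(K) = -29*K²
(z(-688) + 1747459)*(c + 1566433) = (-29*(-688)² + 1747459)*(973261/12855220 + 1566433) = (-29*473344 + 1747459)*(20136841803521/12855220) = (-13726976 + 1747459)*(20136841803521/12855220) = -11979517*20136841803521/12855220 = -241229638711590479357/12855220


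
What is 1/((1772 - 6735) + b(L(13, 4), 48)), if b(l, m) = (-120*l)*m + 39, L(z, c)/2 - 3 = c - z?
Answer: 1/64196 ≈ 1.5577e-5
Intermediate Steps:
L(z, c) = 6 - 2*z + 2*c (L(z, c) = 6 + 2*(c - z) = 6 + (-2*z + 2*c) = 6 - 2*z + 2*c)
b(l, m) = 39 - 120*l*m (b(l, m) = -120*l*m + 39 = 39 - 120*l*m)
1/((1772 - 6735) + b(L(13, 4), 48)) = 1/((1772 - 6735) + (39 - 120*(6 - 2*13 + 2*4)*48)) = 1/(-4963 + (39 - 120*(6 - 26 + 8)*48)) = 1/(-4963 + (39 - 120*(-12)*48)) = 1/(-4963 + (39 + 69120)) = 1/(-4963 + 69159) = 1/64196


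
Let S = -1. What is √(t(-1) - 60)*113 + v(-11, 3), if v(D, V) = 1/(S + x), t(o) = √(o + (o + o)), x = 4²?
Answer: 1/15 + 113*√(-60 + I*√3) ≈ 12.699 + 875.39*I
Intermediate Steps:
x = 16
t(o) = √3*√o (t(o) = √(o + 2*o) = √(3*o) = √3*√o)
v(D, V) = 1/15 (v(D, V) = 1/(-1 + 16) = 1/15)
√(t(-1) - 60)*113 + v(-11, 3) = √(√3*√(-1) - 60)*113 + 1/15 = √(√3*I - 60)*113 + 1/15 = √(I*√3 - 60)*113 + 1/15 = √(-60 + I*√3)*113 + 1/15 = 113*√(-60 + I*√3) + 1/15 = 1/15 + 113*√(-60 + I*√3)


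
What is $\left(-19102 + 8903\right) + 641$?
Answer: $-9558$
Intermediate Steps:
$\left(-19102 + 8903\right) + 641 = -10199 + 641 = -9558$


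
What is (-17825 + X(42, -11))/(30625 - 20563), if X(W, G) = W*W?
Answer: -16061/10062 ≈ -1.5962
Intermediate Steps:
X(W, G) = W²
(-17825 + X(42, -11))/(30625 - 20563) = (-17825 + 42²)/(30625 - 20563) = (-17825 + 1764)/10062 = -16061*1/10062 = -16061/10062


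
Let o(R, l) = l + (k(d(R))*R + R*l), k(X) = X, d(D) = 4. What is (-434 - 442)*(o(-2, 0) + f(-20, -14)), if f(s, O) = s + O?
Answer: 36792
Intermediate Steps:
f(s, O) = O + s
o(R, l) = l + 4*R + R*l (o(R, l) = l + (4*R + R*l) = l + 4*R + R*l)
(-434 - 442)*(o(-2, 0) + f(-20, -14)) = (-434 - 442)*((0 + 4*(-2) - 2*0) + (-14 - 20)) = -876*((0 - 8 + 0) - 34) = -876*(-8 - 34) = -876*(-42) = 36792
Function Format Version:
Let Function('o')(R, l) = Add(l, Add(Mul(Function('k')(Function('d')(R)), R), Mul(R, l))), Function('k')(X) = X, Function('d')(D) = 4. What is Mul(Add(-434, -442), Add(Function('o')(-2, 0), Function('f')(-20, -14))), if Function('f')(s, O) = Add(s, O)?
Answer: 36792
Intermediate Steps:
Function('f')(s, O) = Add(O, s)
Function('o')(R, l) = Add(l, Mul(4, R), Mul(R, l)) (Function('o')(R, l) = Add(l, Add(Mul(4, R), Mul(R, l))) = Add(l, Mul(4, R), Mul(R, l)))
Mul(Add(-434, -442), Add(Function('o')(-2, 0), Function('f')(-20, -14))) = Mul(Add(-434, -442), Add(Add(0, Mul(4, -2), Mul(-2, 0)), Add(-14, -20))) = Mul(-876, Add(Add(0, -8, 0), -34)) = Mul(-876, Add(-8, -34)) = Mul(-876, -42) = 36792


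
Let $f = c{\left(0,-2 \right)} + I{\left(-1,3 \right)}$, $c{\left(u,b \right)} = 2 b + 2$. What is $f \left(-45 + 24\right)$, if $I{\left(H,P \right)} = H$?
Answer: $63$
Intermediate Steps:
$c{\left(u,b \right)} = 2 + 2 b$
$f = -3$ ($f = \left(2 + 2 \left(-2\right)\right) - 1 = \left(2 - 4\right) - 1 = -2 - 1 = -3$)
$f \left(-45 + 24\right) = - 3 \left(-45 + 24\right) = \left(-3\right) \left(-21\right) = 63$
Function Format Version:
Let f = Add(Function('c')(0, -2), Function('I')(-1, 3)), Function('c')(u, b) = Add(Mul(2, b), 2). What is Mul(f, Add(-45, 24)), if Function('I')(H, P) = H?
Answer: 63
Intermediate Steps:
Function('c')(u, b) = Add(2, Mul(2, b))
f = -3 (f = Add(Add(2, Mul(2, -2)), -1) = Add(Add(2, -4), -1) = Add(-2, -1) = -3)
Mul(f, Add(-45, 24)) = Mul(-3, Add(-45, 24)) = Mul(-3, -21) = 63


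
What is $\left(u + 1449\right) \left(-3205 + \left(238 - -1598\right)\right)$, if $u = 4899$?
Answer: $-8690412$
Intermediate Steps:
$\left(u + 1449\right) \left(-3205 + \left(238 - -1598\right)\right) = \left(4899 + 1449\right) \left(-3205 + \left(238 - -1598\right)\right) = 6348 \left(-3205 + \left(238 + 1598\right)\right) = 6348 \left(-3205 + 1836\right) = 6348 \left(-1369\right) = -8690412$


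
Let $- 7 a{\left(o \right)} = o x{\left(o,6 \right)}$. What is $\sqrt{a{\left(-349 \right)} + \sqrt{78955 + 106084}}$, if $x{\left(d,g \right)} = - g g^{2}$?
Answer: $\frac{\sqrt{-527688 + 49 \sqrt{185039}}}{7} \approx 101.68 i$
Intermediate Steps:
$x{\left(d,g \right)} = - g^{3}$
$a{\left(o \right)} = \frac{216 o}{7}$ ($a{\left(o \right)} = - \frac{o \left(- 6^{3}\right)}{7} = - \frac{o \left(\left(-1\right) 216\right)}{7} = - \frac{o \left(-216\right)}{7} = - \frac{\left(-216\right) o}{7} = \frac{216 o}{7}$)
$\sqrt{a{\left(-349 \right)} + \sqrt{78955 + 106084}} = \sqrt{\frac{216}{7} \left(-349\right) + \sqrt{78955 + 106084}} = \sqrt{- \frac{75384}{7} + \sqrt{185039}}$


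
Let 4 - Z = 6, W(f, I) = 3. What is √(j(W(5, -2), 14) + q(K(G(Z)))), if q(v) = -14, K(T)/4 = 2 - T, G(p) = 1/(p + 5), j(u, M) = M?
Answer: 0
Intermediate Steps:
Z = -2 (Z = 4 - 1*6 = 4 - 6 = -2)
G(p) = 1/(5 + p)
K(T) = 8 - 4*T (K(T) = 4*(2 - T) = 8 - 4*T)
√(j(W(5, -2), 14) + q(K(G(Z)))) = √(14 - 14) = √0 = 0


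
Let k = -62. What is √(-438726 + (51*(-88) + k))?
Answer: 2*I*√110819 ≈ 665.79*I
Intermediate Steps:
√(-438726 + (51*(-88) + k)) = √(-438726 + (51*(-88) - 62)) = √(-438726 + (-4488 - 62)) = √(-438726 - 4550) = √(-443276) = 2*I*√110819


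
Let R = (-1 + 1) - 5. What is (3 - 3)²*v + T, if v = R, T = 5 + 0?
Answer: 5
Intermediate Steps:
T = 5
R = -5 (R = 0 - 5 = -5)
v = -5
(3 - 3)²*v + T = (3 - 3)²*(-5) + 5 = 0²*(-5) + 5 = 0*(-5) + 5 = 0 + 5 = 5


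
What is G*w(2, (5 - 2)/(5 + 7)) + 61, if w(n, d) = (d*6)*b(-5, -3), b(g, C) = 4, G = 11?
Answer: 127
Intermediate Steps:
w(n, d) = 24*d (w(n, d) = (d*6)*4 = (6*d)*4 = 24*d)
G*w(2, (5 - 2)/(5 + 7)) + 61 = 11*(24*((5 - 2)/(5 + 7))) + 61 = 11*(24*(3/12)) + 61 = 11*(24*(3*(1/12))) + 61 = 11*(24*(¼)) + 61 = 11*6 + 61 = 66 + 61 = 127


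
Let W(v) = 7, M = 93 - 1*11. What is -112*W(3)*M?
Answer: -64288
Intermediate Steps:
M = 82 (M = 93 - 11 = 82)
-112*W(3)*M = -112*7*82 = -784*82 = -1*64288 = -64288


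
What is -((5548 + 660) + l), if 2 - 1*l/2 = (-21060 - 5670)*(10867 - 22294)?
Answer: 610881208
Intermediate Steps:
l = -610887416 (l = 4 - 2*(-21060 - 5670)*(10867 - 22294) = 4 - (-53460)*(-11427) = 4 - 2*305443710 = 4 - 610887420 = -610887416)
-((5548 + 660) + l) = -((5548 + 660) - 610887416) = -(6208 - 610887416) = -1*(-610881208) = 610881208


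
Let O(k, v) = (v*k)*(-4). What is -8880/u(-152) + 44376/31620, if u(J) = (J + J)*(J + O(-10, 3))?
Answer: 785959/1602080 ≈ 0.49059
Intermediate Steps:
O(k, v) = -4*k*v (O(k, v) = (k*v)*(-4) = -4*k*v)
u(J) = 2*J*(120 + J) (u(J) = (J + J)*(J - 4*(-10)*3) = (2*J)*(J + 120) = (2*J)*(120 + J) = 2*J*(120 + J))
-8880/u(-152) + 44376/31620 = -8880*(-1/(304*(120 - 152))) + 44376/31620 = -8880/(2*(-152)*(-32)) + 44376*(1/31620) = -8880/9728 + 3698/2635 = -8880*1/9728 + 3698/2635 = -555/608 + 3698/2635 = 785959/1602080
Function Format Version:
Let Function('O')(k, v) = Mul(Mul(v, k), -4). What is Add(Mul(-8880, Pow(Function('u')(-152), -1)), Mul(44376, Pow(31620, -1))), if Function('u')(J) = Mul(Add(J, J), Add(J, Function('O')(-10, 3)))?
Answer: Rational(785959, 1602080) ≈ 0.49059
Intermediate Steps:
Function('O')(k, v) = Mul(-4, k, v) (Function('O')(k, v) = Mul(Mul(k, v), -4) = Mul(-4, k, v))
Function('u')(J) = Mul(2, J, Add(120, J)) (Function('u')(J) = Mul(Add(J, J), Add(J, Mul(-4, -10, 3))) = Mul(Mul(2, J), Add(J, 120)) = Mul(Mul(2, J), Add(120, J)) = Mul(2, J, Add(120, J)))
Add(Mul(-8880, Pow(Function('u')(-152), -1)), Mul(44376, Pow(31620, -1))) = Add(Mul(-8880, Pow(Mul(2, -152, Add(120, -152)), -1)), Mul(44376, Pow(31620, -1))) = Add(Mul(-8880, Pow(Mul(2, -152, -32), -1)), Mul(44376, Rational(1, 31620))) = Add(Mul(-8880, Pow(9728, -1)), Rational(3698, 2635)) = Add(Mul(-8880, Rational(1, 9728)), Rational(3698, 2635)) = Add(Rational(-555, 608), Rational(3698, 2635)) = Rational(785959, 1602080)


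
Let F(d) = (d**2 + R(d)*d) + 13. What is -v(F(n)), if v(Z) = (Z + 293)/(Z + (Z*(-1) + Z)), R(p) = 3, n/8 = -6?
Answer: -2466/2173 ≈ -1.1348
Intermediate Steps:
n = -48 (n = 8*(-6) = -48)
F(d) = 13 + d**2 + 3*d (F(d) = (d**2 + 3*d) + 13 = 13 + d**2 + 3*d)
v(Z) = (293 + Z)/Z (v(Z) = (293 + Z)/(Z + (-Z + Z)) = (293 + Z)/(Z + 0) = (293 + Z)/Z)
-v(F(n)) = -(293 + (13 + (-48)**2 + 3*(-48)))/(13 + (-48)**2 + 3*(-48)) = -(293 + (13 + 2304 - 144))/(13 + 2304 - 144) = -(293 + 2173)/2173 = -2466/2173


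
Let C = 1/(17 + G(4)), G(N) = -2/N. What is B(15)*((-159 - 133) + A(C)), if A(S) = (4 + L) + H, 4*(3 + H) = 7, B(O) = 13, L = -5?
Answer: -15301/4 ≈ -3825.3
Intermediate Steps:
H = -5/4 (H = -3 + (¼)*7 = -3 + 7/4 = -5/4 ≈ -1.2500)
C = 2/33 (C = 1/(17 - 2/4) = 1/(17 - 2*¼) = 1/(17 - ½) = 1/(33/2) = 2/33 ≈ 0.060606)
A(S) = -9/4 (A(S) = (4 - 5) - 5/4 = -1 - 5/4 = -9/4)
B(15)*((-159 - 133) + A(C)) = 13*((-159 - 133) - 9/4) = 13*(-292 - 9/4) = 13*(-1177/4) = -15301/4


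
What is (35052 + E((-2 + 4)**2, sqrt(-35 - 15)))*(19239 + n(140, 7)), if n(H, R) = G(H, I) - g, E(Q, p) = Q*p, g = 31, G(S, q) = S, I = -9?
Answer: 678186096 + 386960*I*sqrt(2) ≈ 6.7819e+8 + 5.4724e+5*I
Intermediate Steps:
n(H, R) = -31 + H (n(H, R) = H - 1*31 = H - 31 = -31 + H)
(35052 + E((-2 + 4)**2, sqrt(-35 - 15)))*(19239 + n(140, 7)) = (35052 + (-2 + 4)**2*sqrt(-35 - 15))*(19239 + (-31 + 140)) = (35052 + 2**2*sqrt(-50))*(19239 + 109) = (35052 + 4*(5*I*sqrt(2)))*19348 = (35052 + 20*I*sqrt(2))*19348 = 678186096 + 386960*I*sqrt(2)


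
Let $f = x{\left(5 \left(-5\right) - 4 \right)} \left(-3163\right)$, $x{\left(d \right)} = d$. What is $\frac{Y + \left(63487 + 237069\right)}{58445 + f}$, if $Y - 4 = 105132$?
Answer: $\frac{101423}{37543} \approx 2.7015$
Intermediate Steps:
$Y = 105136$ ($Y = 4 + 105132 = 105136$)
$f = 91727$ ($f = \left(5 \left(-5\right) - 4\right) \left(-3163\right) = \left(-25 - 4\right) \left(-3163\right) = \left(-29\right) \left(-3163\right) = 91727$)
$\frac{Y + \left(63487 + 237069\right)}{58445 + f} = \frac{105136 + \left(63487 + 237069\right)}{58445 + 91727} = \frac{105136 + 300556}{150172} = 405692 \cdot \frac{1}{150172} = \frac{101423}{37543}$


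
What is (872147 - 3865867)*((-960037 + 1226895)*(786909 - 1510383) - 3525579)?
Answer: 577992581573298120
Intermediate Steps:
(872147 - 3865867)*((-960037 + 1226895)*(786909 - 1510383) - 3525579) = -2993720*(266858*(-723474) - 3525579) = -2993720*(-193064824692 - 3525579) = -2993720*(-193068350271) = 577992581573298120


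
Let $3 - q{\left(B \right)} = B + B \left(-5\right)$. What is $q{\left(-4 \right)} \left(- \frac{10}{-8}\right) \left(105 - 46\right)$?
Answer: $- \frac{3835}{4} \approx -958.75$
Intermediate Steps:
$q{\left(B \right)} = 3 + 4 B$ ($q{\left(B \right)} = 3 - \left(B + B \left(-5\right)\right) = 3 - \left(B - 5 B\right) = 3 - - 4 B = 3 + 4 B$)
$q{\left(-4 \right)} \left(- \frac{10}{-8}\right) \left(105 - 46\right) = \left(3 + 4 \left(-4\right)\right) \left(- \frac{10}{-8}\right) \left(105 - 46\right) = \left(3 - 16\right) \left(\left(-10\right) \left(- \frac{1}{8}\right)\right) 59 = \left(-13\right) \frac{5}{4} \cdot 59 = \left(- \frac{65}{4}\right) 59 = - \frac{3835}{4}$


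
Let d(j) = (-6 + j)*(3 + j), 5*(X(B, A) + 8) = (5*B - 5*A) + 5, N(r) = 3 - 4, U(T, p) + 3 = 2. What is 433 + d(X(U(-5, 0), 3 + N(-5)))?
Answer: 545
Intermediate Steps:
U(T, p) = -1 (U(T, p) = -3 + 2 = -1)
N(r) = -1
X(B, A) = -7 + B - A (X(B, A) = -8 + ((5*B - 5*A) + 5)/5 = -8 + ((-5*A + 5*B) + 5)/5 = -8 + (5 - 5*A + 5*B)/5 = -8 + (1 + B - A) = -7 + B - A)
433 + d(X(U(-5, 0), 3 + N(-5))) = 433 + (-18 + (-7 - 1 - (3 - 1))² - 3*(-7 - 1 - (3 - 1))) = 433 + (-18 + (-7 - 1 - 1*2)² - 3*(-7 - 1 - 1*2)) = 433 + (-18 + (-7 - 1 - 2)² - 3*(-7 - 1 - 2)) = 433 + (-18 + (-10)² - 3*(-10)) = 433 + (-18 + 100 + 30) = 433 + 112 = 545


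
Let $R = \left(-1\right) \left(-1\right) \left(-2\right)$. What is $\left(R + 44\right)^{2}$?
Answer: $1764$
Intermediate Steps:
$R = -2$ ($R = 1 \left(-2\right) = -2$)
$\left(R + 44\right)^{2} = \left(-2 + 44\right)^{2} = 42^{2} = 1764$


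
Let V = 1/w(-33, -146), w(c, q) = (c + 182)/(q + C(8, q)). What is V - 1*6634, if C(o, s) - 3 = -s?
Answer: -988463/149 ≈ -6634.0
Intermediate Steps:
C(o, s) = 3 - s
w(c, q) = 182/3 + c/3 (w(c, q) = (c + 182)/(q + (3 - q)) = (182 + c)/3 = (182 + c)*(1/3) = 182/3 + c/3)
V = 3/149 (V = 1/(182/3 + (1/3)*(-33)) = 1/(182/3 - 11) = 1/(149/3) = 3/149 ≈ 0.020134)
V - 1*6634 = 3/149 - 1*6634 = 3/149 - 6634 = -988463/149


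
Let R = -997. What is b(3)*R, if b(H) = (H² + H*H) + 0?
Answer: -17946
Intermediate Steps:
b(H) = 2*H² (b(H) = (H² + H²) + 0 = 2*H² + 0 = 2*H²)
b(3)*R = (2*3²)*(-997) = (2*9)*(-997) = 18*(-997) = -17946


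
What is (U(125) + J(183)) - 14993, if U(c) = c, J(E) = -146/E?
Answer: -2720990/183 ≈ -14869.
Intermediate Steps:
(U(125) + J(183)) - 14993 = (125 - 146/183) - 14993 = 22729/183 - 14993 = -2720990/183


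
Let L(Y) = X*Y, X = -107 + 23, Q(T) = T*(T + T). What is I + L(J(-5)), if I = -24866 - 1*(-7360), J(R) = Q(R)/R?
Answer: -16666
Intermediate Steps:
Q(T) = 2*T**2 (Q(T) = T*(2*T) = 2*T**2)
X = -84
J(R) = 2*R (J(R) = (2*R**2)/R = 2*R)
L(Y) = -84*Y
I = -17506 (I = -24866 + 7360 = -17506)
I + L(J(-5)) = -17506 - 168*(-5) = -17506 - 84*(-10) = -17506 + 840 = -16666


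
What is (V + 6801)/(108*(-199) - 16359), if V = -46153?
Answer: 39352/37851 ≈ 1.0397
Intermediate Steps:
(V + 6801)/(108*(-199) - 16359) = (-46153 + 6801)/(108*(-199) - 16359) = -39352/(-21492 - 16359) = -39352/(-37851) = -39352*(-1/37851) = 39352/37851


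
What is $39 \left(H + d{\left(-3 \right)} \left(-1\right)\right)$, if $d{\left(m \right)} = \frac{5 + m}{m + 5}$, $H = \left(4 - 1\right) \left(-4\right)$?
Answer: $-507$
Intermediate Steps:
$H = -12$ ($H = 3 \left(-4\right) = -12$)
$d{\left(m \right)} = 1$ ($d{\left(m \right)} = \frac{5 + m}{5 + m} = 1$)
$39 \left(H + d{\left(-3 \right)} \left(-1\right)\right) = 39 \left(-12 + 1 \left(-1\right)\right) = 39 \left(-12 - 1\right) = 39 \left(-13\right) = -507$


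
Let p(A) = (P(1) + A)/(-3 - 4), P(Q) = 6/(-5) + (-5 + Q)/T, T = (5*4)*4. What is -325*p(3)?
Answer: 325/4 ≈ 81.250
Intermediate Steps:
T = 80 (T = 20*4 = 80)
P(Q) = -101/80 + Q/80 (P(Q) = 6/(-5) + (-5 + Q)/80 = 6*(-1/5) + (-5 + Q)*(1/80) = -6/5 + (-1/16 + Q/80) = -101/80 + Q/80)
p(A) = 5/28 - A/7 (p(A) = ((-101/80 + (1/80)*1) + A)/(-3 - 4) = ((-101/80 + 1/80) + A)/(-7) = (-5/4 + A)*(-1/7) = 5/28 - A/7)
-325*p(3) = -325*(5/28 - 1/7*3) = -325*(5/28 - 3/7) = -325*(-1/4) = 325/4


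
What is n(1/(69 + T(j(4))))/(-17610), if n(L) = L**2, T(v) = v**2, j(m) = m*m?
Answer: -1/1860056250 ≈ -5.3762e-10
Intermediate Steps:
j(m) = m**2
n(1/(69 + T(j(4))))/(-17610) = (1/(69 + (4**2)**2))**2/(-17610) = (1/(69 + 16**2))**2*(-1/17610) = (1/(69 + 256))**2*(-1/17610) = (1/325)**2*(-1/17610) = (1/105625)*(-1/17610) = -1/1860056250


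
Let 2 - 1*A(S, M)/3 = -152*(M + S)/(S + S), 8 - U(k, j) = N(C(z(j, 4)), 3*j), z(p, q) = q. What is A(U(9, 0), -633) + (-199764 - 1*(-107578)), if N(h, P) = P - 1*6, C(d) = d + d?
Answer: -715826/7 ≈ -1.0226e+5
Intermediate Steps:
C(d) = 2*d
N(h, P) = -6 + P (N(h, P) = P - 6 = -6 + P)
U(k, j) = 14 - 3*j (U(k, j) = 8 - (-6 + 3*j) = 8 + (6 - 3*j) = 14 - 3*j)
A(S, M) = 6 + 228*(M + S)/S (A(S, M) = 6 - (-456)/((S + S)/(M + S)) = 6 - (-456)/((2*S)/(M + S)) = 6 - (-456)/(2*S/(M + S)) = 6 - (-456)*(M + S)/(2*S) = 6 - (-228)*(M + S)/S = 6 + 228*(M + S)/S)
A(U(9, 0), -633) + (-199764 - 1*(-107578)) = (234 + 228*(-633)/(14 - 3*0)) + (-199764 - 1*(-107578)) = (234 + 228*(-633)/(14 + 0)) + (-199764 + 107578) = (234 + 228*(-633)/14) - 92186 = (234 + 228*(-633)*(1/14)) - 92186 = (234 - 72162/7) - 92186 = -70524/7 - 92186 = -715826/7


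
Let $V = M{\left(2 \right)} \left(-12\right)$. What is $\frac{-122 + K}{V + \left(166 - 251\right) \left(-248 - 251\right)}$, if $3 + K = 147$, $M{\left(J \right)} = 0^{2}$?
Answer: $\frac{22}{42415} \approx 0.00051868$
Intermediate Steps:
$M{\left(J \right)} = 0$
$V = 0$ ($V = 0 \left(-12\right) = 0$)
$K = 144$ ($K = -3 + 147 = 144$)
$\frac{-122 + K}{V + \left(166 - 251\right) \left(-248 - 251\right)} = \frac{-122 + 144}{0 + \left(166 - 251\right) \left(-248 - 251\right)} = \frac{22}{0 - -42415} = \frac{22}{0 + 42415} = \frac{22}{42415}$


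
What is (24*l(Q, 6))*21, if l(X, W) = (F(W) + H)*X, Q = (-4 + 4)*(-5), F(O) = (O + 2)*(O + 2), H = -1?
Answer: 0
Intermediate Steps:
F(O) = (2 + O)**2 (F(O) = (2 + O)*(2 + O) = (2 + O)**2)
Q = 0 (Q = 0*(-5) = 0)
l(X, W) = X*(-1 + (2 + W)**2) (l(X, W) = ((2 + W)**2 - 1)*X = (-1 + (2 + W)**2)*X = X*(-1 + (2 + W)**2))
(24*l(Q, 6))*21 = (24*(0*(-1 + (2 + 6)**2)))*21 = (24*(0*(-1 + 8**2)))*21 = (24*(0*(-1 + 64)))*21 = (24*(0*63))*21 = (24*0)*21 = 0*21 = 0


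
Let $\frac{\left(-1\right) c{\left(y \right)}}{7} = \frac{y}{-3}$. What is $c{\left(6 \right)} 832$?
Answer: $11648$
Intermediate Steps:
$c{\left(y \right)} = \frac{7 y}{3}$ ($c{\left(y \right)} = - 7 \frac{y}{-3} = - 7 y \left(- \frac{1}{3}\right) = - 7 \left(- \frac{y}{3}\right) = \frac{7 y}{3}$)
$c{\left(6 \right)} 832 = \frac{7}{3} \cdot 6 \cdot 832 = 14 \cdot 832 = 11648$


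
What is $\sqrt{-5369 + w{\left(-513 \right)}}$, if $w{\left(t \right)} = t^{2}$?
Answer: $10 \sqrt{2578} \approx 507.74$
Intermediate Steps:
$\sqrt{-5369 + w{\left(-513 \right)}} = \sqrt{-5369 + \left(-513\right)^{2}} = \sqrt{-5369 + 263169} = \sqrt{257800} = 10 \sqrt{2578}$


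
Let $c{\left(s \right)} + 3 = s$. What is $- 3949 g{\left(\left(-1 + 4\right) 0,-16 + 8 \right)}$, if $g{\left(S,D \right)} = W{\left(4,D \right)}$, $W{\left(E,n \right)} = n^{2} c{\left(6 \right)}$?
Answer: $-758208$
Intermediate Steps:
$c{\left(s \right)} = -3 + s$
$W{\left(E,n \right)} = 3 n^{2}$ ($W{\left(E,n \right)} = n^{2} \left(-3 + 6\right) = n^{2} \cdot 3 = 3 n^{2}$)
$g{\left(S,D \right)} = 3 D^{2}$
$- 3949 g{\left(\left(-1 + 4\right) 0,-16 + 8 \right)} = - 3949 \cdot 3 \left(-16 + 8\right)^{2} = - 3949 \cdot 3 \left(-8\right)^{2} = - 3949 \cdot 3 \cdot 64 = \left(-3949\right) 192 = -758208$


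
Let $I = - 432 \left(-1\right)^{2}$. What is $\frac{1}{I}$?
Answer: $- \frac{1}{432} \approx -0.0023148$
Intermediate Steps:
$I = -432$ ($I = \left(-432\right) 1 = -432$)
$\frac{1}{I} = \frac{1}{-432} = - \frac{1}{432}$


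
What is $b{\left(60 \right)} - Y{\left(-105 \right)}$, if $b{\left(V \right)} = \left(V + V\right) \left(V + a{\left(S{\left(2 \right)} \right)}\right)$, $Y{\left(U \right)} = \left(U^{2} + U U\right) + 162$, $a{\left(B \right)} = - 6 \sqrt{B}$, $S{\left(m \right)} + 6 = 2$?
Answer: $-15012 - 1440 i \approx -15012.0 - 1440.0 i$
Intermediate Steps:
$S{\left(m \right)} = -4$ ($S{\left(m \right)} = -6 + 2 = -4$)
$Y{\left(U \right)} = 162 + 2 U^{2}$ ($Y{\left(U \right)} = \left(U^{2} + U^{2}\right) + 162 = 2 U^{2} + 162 = 162 + 2 U^{2}$)
$b{\left(V \right)} = 2 V \left(V - 12 i\right)$ ($b{\left(V \right)} = \left(V + V\right) \left(V - 6 \sqrt{-4}\right) = 2 V \left(V - 6 \cdot 2 i\right) = 2 V \left(V - 12 i\right)$)
$b{\left(60 \right)} - Y{\left(-105 \right)} = 2 \cdot 60 \left(60 - 12 i\right) - \left(162 + 2 \left(-105\right)^{2}\right) = \left(7200 - 1440 i\right) - \left(162 + 2 \cdot 11025\right) = \left(7200 - 1440 i\right) - \left(162 + 22050\right) = \left(7200 - 1440 i\right) - 22212 = -15012 - 1440 i$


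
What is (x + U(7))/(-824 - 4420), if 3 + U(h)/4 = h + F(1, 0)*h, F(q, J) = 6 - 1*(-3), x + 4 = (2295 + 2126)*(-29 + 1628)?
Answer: -2356481/1748 ≈ -1348.1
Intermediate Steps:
x = 7069175 (x = -4 + (2295 + 2126)*(-29 + 1628) = -4 + 4421*1599 = -4 + 7069179 = 7069175)
F(q, J) = 9 (F(q, J) = 6 + 3 = 9)
U(h) = -12 + 40*h (U(h) = -12 + 4*(h + 9*h) = -12 + 4*(10*h) = -12 + 40*h)
(x + U(7))/(-824 - 4420) = (7069175 + (-12 + 40*7))/(-824 - 4420) = (7069175 + (-12 + 280))/(-5244) = (7069175 + 268)*(-1/5244) = 7069443*(-1/5244) = -2356481/1748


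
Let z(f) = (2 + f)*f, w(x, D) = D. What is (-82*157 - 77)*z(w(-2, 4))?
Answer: -310824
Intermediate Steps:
z(f) = f*(2 + f)
(-82*157 - 77)*z(w(-2, 4)) = (-82*157 - 77)*(4*(2 + 4)) = (-12874 - 77)*(4*6) = -12951*24 = -310824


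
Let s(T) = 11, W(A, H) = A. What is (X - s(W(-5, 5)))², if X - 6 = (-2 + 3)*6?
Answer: 1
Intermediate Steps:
X = 12 (X = 6 + (-2 + 3)*6 = 6 + 1*6 = 6 + 6 = 12)
(X - s(W(-5, 5)))² = (12 - 1*11)² = (12 - 11)² = 1² = 1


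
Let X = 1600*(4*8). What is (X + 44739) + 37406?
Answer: 133345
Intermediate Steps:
X = 51200 (X = 1600*32 = 51200)
(X + 44739) + 37406 = (51200 + 44739) + 37406 = 95939 + 37406 = 133345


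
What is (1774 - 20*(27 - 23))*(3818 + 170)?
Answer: 6755672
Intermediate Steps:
(1774 - 20*(27 - 23))*(3818 + 170) = (1774 - 20*4)*3988 = (1774 - 80)*3988 = 1694*3988 = 6755672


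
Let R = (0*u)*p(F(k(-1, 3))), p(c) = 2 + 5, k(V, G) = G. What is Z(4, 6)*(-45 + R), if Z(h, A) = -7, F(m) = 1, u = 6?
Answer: 315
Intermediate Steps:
p(c) = 7
R = 0 (R = (0*6)*7 = 0*7 = 0)
Z(4, 6)*(-45 + R) = -7*(-45 + 0) = -7*(-45) = 315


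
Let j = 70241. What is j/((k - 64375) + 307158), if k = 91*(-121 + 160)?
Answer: 70241/246332 ≈ 0.28515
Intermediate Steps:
k = 3549 (k = 91*39 = 3549)
j/((k - 64375) + 307158) = 70241/((3549 - 64375) + 307158) = 70241/(-60826 + 307158) = 70241/246332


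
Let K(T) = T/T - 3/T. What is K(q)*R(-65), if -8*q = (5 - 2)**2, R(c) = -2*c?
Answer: 1430/3 ≈ 476.67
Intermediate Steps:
q = -9/8 (q = -(5 - 2)**2/8 = -1/8*3**2 = -1/8*9 = -9/8 ≈ -1.1250)
K(T) = 1 - 3/T
K(q)*R(-65) = ((-3 - 9/8)/(-9/8))*(-2*(-65)) = -8/9*(-33/8)*130 = (11/3)*130 = 1430/3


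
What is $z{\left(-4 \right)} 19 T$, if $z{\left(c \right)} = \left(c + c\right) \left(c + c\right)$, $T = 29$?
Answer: $35264$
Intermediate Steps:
$z{\left(c \right)} = 4 c^{2}$ ($z{\left(c \right)} = 2 c 2 c = 4 c^{2}$)
$z{\left(-4 \right)} 19 T = 4 \left(-4\right)^{2} \cdot 19 \cdot 29 = 4 \cdot 16 \cdot 19 \cdot 29 = 64 \cdot 19 \cdot 29 = 1216 \cdot 29 = 35264$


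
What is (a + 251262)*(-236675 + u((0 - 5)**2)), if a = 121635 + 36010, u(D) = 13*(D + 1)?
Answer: -96639853659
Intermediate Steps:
u(D) = 13 + 13*D (u(D) = 13*(1 + D) = 13 + 13*D)
a = 157645
(a + 251262)*(-236675 + u((0 - 5)**2)) = (157645 + 251262)*(-236675 + (13 + 13*(0 - 5)**2)) = 408907*(-236675 + (13 + 13*(-5)**2)) = 408907*(-236675 + (13 + 13*25)) = 408907*(-236675 + (13 + 325)) = 408907*(-236675 + 338) = 408907*(-236337) = -96639853659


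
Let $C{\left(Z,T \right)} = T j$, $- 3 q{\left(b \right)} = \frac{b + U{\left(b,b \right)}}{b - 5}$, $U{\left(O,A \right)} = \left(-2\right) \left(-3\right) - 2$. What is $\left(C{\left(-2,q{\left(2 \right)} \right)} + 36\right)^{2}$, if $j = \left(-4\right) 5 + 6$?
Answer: $\frac{6400}{9} \approx 711.11$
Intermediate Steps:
$j = -14$ ($j = -20 + 6 = -14$)
$U{\left(O,A \right)} = 4$ ($U{\left(O,A \right)} = 6 - 2 = 4$)
$q{\left(b \right)} = - \frac{4 + b}{3 \left(-5 + b\right)}$ ($q{\left(b \right)} = - \frac{\left(b + 4\right) \frac{1}{b - 5}}{3} = - \frac{\left(4 + b\right) \frac{1}{-5 + b}}{3} = - \frac{\frac{1}{-5 + b} \left(4 + b\right)}{3} = - \frac{4 + b}{3 \left(-5 + b\right)}$)
$C{\left(Z,T \right)} = - 14 T$ ($C{\left(Z,T \right)} = T \left(-14\right) = - 14 T$)
$\left(C{\left(-2,q{\left(2 \right)} \right)} + 36\right)^{2} = \left(- 14 \frac{-4 - 2}{3 \left(-5 + 2\right)} + 36\right)^{2} = \left(- 14 \frac{-4 - 2}{3 \left(-3\right)} + 36\right)^{2} = \left(- 14 \cdot \frac{1}{3} \left(- \frac{1}{3}\right) \left(-6\right) + 36\right)^{2} = \left(\left(-14\right) \frac{2}{3} + 36\right)^{2} = \left(- \frac{28}{3} + 36\right)^{2} = \left(\frac{80}{3}\right)^{2} = \frac{6400}{9}$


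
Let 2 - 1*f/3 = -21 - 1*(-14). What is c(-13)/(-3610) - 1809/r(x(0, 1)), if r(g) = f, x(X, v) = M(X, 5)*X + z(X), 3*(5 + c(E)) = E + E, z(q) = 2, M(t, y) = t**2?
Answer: -725569/10830 ≈ -66.996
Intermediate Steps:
c(E) = -5 + 2*E/3 (c(E) = -5 + (E + E)/3 = -5 + (2*E)/3 = -5 + 2*E/3)
x(X, v) = 2 + X**3 (x(X, v) = X**2*X + 2 = X**3 + 2 = 2 + X**3)
f = 27 (f = 6 - 3*(-21 - 1*(-14)) = 6 - 3*(-21 + 14) = 6 - 3*(-7) = 6 + 21 = 27)
r(g) = 27
c(-13)/(-3610) - 1809/r(x(0, 1)) = (-5 + (2/3)*(-13))/(-3610) - 1809/27 = (-5 - 26/3)*(-1/3610) - 1809*1/27 = -41/3*(-1/3610) - 67 = 41/10830 - 67 = -725569/10830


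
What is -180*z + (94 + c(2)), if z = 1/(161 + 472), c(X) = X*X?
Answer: 20618/211 ≈ 97.716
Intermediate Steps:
c(X) = X²
z = 1/633 ≈ 0.0015798
-180*z + (94 + c(2)) = -180*1/633 + (94 + 2²) = -60/211 + (94 + 4) = -60/211 + 98 = 20618/211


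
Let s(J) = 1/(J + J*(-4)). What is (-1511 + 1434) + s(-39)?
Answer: -9008/117 ≈ -76.991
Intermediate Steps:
s(J) = -1/(3*J) (s(J) = 1/(J - 4*J) = 1/(-3*J) = -1/(3*J))
(-1511 + 1434) + s(-39) = (-1511 + 1434) - 1/3/(-39) = -77 - 1/3*(-1/39) = -77 + 1/117 = -9008/117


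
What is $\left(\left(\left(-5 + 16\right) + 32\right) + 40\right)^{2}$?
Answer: $6889$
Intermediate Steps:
$\left(\left(\left(-5 + 16\right) + 32\right) + 40\right)^{2} = \left(\left(11 + 32\right) + 40\right)^{2} = \left(43 + 40\right)^{2} = 83^{2} = 6889$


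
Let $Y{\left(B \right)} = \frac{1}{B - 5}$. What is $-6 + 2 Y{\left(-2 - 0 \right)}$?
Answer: $- \frac{44}{7} \approx -6.2857$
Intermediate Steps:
$Y{\left(B \right)} = \frac{1}{-5 + B}$
$-6 + 2 Y{\left(-2 - 0 \right)} = -6 + \frac{2}{-5 - 2} = -6 + \frac{2}{-7} = -6 + 2 \left(- \frac{1}{7}\right) = -6 - \frac{2}{7} = - \frac{44}{7}$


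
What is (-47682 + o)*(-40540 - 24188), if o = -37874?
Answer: 5537868768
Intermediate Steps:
(-47682 + o)*(-40540 - 24188) = (-47682 - 37874)*(-40540 - 24188) = -85556*(-64728) = 5537868768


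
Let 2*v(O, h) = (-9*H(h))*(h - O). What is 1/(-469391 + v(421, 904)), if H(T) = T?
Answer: -1/2434235 ≈ -4.1081e-7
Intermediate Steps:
v(O, h) = -9*h*(h - O)/2 (v(O, h) = ((-9*h)*(h - O))/2 = (-9*h*(h - O))/2 = -9*h*(h - O)/2)
1/(-469391 + v(421, 904)) = 1/(-469391 + (9/2)*904*(421 - 1*904)) = 1/(-469391 + (9/2)*904*(421 - 904)) = 1/(-469391 + (9/2)*904*(-483)) = 1/(-469391 - 1964844) = 1/(-2434235) = -1/2434235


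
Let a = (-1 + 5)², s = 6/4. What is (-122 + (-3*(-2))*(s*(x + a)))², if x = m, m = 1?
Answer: 961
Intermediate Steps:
x = 1
s = 3/2 (s = 6*(¼) = 3/2 ≈ 1.5000)
a = 16 (a = 4² = 16)
(-122 + (-3*(-2))*(s*(x + a)))² = (-122 + (-3*(-2))*(3*(1 + 16)/2))² = (-122 + 6*((3/2)*17))² = (-122 + 6*(51/2))² = (-122 + 153)² = 31² = 961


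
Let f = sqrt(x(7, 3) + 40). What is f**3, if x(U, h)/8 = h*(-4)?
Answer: -112*I*sqrt(14) ≈ -419.07*I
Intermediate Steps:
x(U, h) = -32*h (x(U, h) = 8*(h*(-4)) = 8*(-4*h) = -32*h)
f = 2*I*sqrt(14) (f = sqrt(-32*3 + 40) = sqrt(-96 + 40) = sqrt(-56) = 2*I*sqrt(14) ≈ 7.4833*I)
f**3 = (2*I*sqrt(14))**3 = -112*I*sqrt(14)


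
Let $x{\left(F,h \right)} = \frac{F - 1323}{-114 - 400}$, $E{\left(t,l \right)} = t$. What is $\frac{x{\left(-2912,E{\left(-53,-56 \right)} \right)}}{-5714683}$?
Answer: $- \frac{4235}{2937347062} \approx -1.4418 \cdot 10^{-6}$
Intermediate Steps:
$x{\left(F,h \right)} = \frac{1323}{514} - \frac{F}{514}$ ($x{\left(F,h \right)} = \frac{-1323 + F}{-514} = \left(-1323 + F\right) \left(- \frac{1}{514}\right) = \frac{1323}{514} - \frac{F}{514}$)
$\frac{x{\left(-2912,E{\left(-53,-56 \right)} \right)}}{-5714683} = \frac{\frac{1323}{514} - - \frac{1456}{257}}{-5714683} = \left(\frac{1323}{514} + \frac{1456}{257}\right) \left(- \frac{1}{5714683}\right) = \frac{4235}{514} \left(- \frac{1}{5714683}\right) = - \frac{4235}{2937347062}$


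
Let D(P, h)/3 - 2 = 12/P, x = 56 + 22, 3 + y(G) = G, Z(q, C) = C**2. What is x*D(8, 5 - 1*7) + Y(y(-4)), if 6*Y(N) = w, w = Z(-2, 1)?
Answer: 4915/6 ≈ 819.17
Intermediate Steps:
y(G) = -3 + G
w = 1 (w = 1**2 = 1)
Y(N) = 1/6 (Y(N) = (1/6)*1 = 1/6)
x = 78
D(P, h) = 6 + 36/P (D(P, h) = 6 + 3*(12/P) = 6 + 36/P)
x*D(8, 5 - 1*7) + Y(y(-4)) = 78*(6 + 36/8) + 1/6 = 78*(6 + 36*(1/8)) + 1/6 = 78*(6 + 9/2) + 1/6 = 78*(21/2) + 1/6 = 819 + 1/6 = 4915/6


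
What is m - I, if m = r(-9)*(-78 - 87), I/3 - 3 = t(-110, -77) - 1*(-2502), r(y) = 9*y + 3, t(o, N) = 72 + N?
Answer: 5370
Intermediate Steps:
r(y) = 3 + 9*y
I = 7500 (I = 9 + 3*((72 - 77) - 1*(-2502)) = 9 + 3*(-5 + 2502) = 9 + 3*2497 = 9 + 7491 = 7500)
m = 12870 (m = (3 + 9*(-9))*(-78 - 87) = (3 - 81)*(-165) = -78*(-165) = 12870)
m - I = 12870 - 1*7500 = 12870 - 7500 = 5370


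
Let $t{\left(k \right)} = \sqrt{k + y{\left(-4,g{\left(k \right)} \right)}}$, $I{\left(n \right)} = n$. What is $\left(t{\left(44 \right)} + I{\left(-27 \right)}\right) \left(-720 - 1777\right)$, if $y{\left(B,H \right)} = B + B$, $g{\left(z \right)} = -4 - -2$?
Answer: $52437$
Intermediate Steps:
$g{\left(z \right)} = -2$ ($g{\left(z \right)} = -4 + 2 = -2$)
$y{\left(B,H \right)} = 2 B$
$t{\left(k \right)} = \sqrt{-8 + k}$ ($t{\left(k \right)} = \sqrt{k + 2 \left(-4\right)} = \sqrt{k - 8} = \sqrt{-8 + k}$)
$\left(t{\left(44 \right)} + I{\left(-27 \right)}\right) \left(-720 - 1777\right) = \left(\sqrt{-8 + 44} - 27\right) \left(-720 - 1777\right) = \left(\sqrt{36} - 27\right) \left(-2497\right) = \left(6 - 27\right) \left(-2497\right) = \left(-21\right) \left(-2497\right) = 52437$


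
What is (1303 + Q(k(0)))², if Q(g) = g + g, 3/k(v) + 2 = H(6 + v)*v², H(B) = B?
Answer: 1690000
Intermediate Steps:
k(v) = 3/(-2 + v²*(6 + v)) (k(v) = 3/(-2 + (6 + v)*v²) = 3/(-2 + v²*(6 + v)))
Q(g) = 2*g
(1303 + Q(k(0)))² = (1303 + 2*(3/(-2 + 0²*(6 + 0))))² = (1303 + 2*(3/(-2 + 0*6)))² = (1303 + 2*(3/(-2 + 0)))² = (1303 + 2*(3/(-2)))² = (1303 + 2*(3*(-½)))² = (1303 + 2*(-3/2))² = (1303 - 3)² = 1300² = 1690000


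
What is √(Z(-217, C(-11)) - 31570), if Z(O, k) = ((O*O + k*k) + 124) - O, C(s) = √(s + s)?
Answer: √15838 ≈ 125.85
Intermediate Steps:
C(s) = √2*√s (C(s) = √(2*s) = √2*√s)
Z(O, k) = 124 + O² + k² - O (Z(O, k) = ((O² + k²) + 124) - O = (124 + O² + k²) - O = 124 + O² + k² - O)
√(Z(-217, C(-11)) - 31570) = √((124 + (-217)² + (√2*√(-11))² - 1*(-217)) - 31570) = √((124 + 47089 + (√2*(I*√11))² + 217) - 31570) = √((124 + 47089 + (I*√22)² + 217) - 31570) = √((124 + 47089 - 22 + 217) - 31570) = √(47408 - 31570) = √15838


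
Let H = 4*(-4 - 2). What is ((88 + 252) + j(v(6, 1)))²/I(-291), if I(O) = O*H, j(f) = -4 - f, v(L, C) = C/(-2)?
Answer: 452929/27936 ≈ 16.213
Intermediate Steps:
v(L, C) = -C/2 (v(L, C) = C*(-½) = -C/2)
H = -24 (H = 4*(-6) = -24)
I(O) = -24*O (I(O) = O*(-24) = -24*O)
((88 + 252) + j(v(6, 1)))²/I(-291) = ((88 + 252) + (-4 - (-1)/2))²/((-24*(-291))) = (340 + (-4 - 1*(-½)))²/6984 = (340 + (-4 + ½))²*(1/6984) = (340 - 7/2)²*(1/6984) = (673/2)²*(1/6984) = (452929/4)*(1/6984) = 452929/27936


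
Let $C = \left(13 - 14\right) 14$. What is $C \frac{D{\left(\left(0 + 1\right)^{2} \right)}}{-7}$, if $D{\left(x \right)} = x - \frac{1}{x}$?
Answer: $0$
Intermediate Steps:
$C = -14$ ($C = \left(-1\right) 14 = -14$)
$C \frac{D{\left(\left(0 + 1\right)^{2} \right)}}{-7} = - 14 \frac{\left(0 + 1\right)^{2} - \frac{1}{\left(0 + 1\right)^{2}}}{-7} = - 14 \left(1^{2} - \frac{1}{1^{2}}\right) \left(- \frac{1}{7}\right) = - 14 \left(1 - 1^{-1}\right) \left(- \frac{1}{7}\right) = - 14 \left(1 - 1\right) \left(- \frac{1}{7}\right) = - 14 \cdot 0 \left(- \frac{1}{7}\right) = \left(-14\right) 0 = 0$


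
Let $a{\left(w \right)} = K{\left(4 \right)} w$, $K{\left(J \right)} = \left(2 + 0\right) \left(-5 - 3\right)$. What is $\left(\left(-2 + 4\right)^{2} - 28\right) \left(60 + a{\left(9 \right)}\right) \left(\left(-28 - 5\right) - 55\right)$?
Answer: $-177408$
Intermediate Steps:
$K{\left(J \right)} = -16$ ($K{\left(J \right)} = 2 \left(-8\right) = -16$)
$a{\left(w \right)} = - 16 w$
$\left(\left(-2 + 4\right)^{2} - 28\right) \left(60 + a{\left(9 \right)}\right) \left(\left(-28 - 5\right) - 55\right) = \left(\left(-2 + 4\right)^{2} - 28\right) \left(60 - 144\right) \left(\left(-28 - 5\right) - 55\right) = \left(2^{2} - 28\right) \left(60 - 144\right) \left(-33 - 55\right) = \left(4 - 28\right) \left(\left(-84\right) \left(-88\right)\right) = \left(-24\right) 7392 = -177408$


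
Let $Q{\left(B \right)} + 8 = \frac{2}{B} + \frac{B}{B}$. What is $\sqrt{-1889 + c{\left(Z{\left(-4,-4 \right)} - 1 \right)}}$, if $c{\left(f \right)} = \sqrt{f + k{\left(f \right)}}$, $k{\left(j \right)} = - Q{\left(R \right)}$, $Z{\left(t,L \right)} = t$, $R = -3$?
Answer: $\frac{\sqrt{-17001 + 6 \sqrt{6}}}{3} \approx 43.444 i$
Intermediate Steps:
$Q{\left(B \right)} = -7 + \frac{2}{B}$ ($Q{\left(B \right)} = -8 + \left(\frac{2}{B} + \frac{B}{B}\right) = -8 + \left(\frac{2}{B} + 1\right) = -8 + \left(1 + \frac{2}{B}\right) = -7 + \frac{2}{B}$)
$k{\left(j \right)} = \frac{23}{3}$ ($k{\left(j \right)} = - (-7 + \frac{2}{-3}) = - (-7 + 2 \left(- \frac{1}{3}\right)) = - (-7 - \frac{2}{3}) = \left(-1\right) \left(- \frac{23}{3}\right) = \frac{23}{3}$)
$c{\left(f \right)} = \sqrt{\frac{23}{3} + f}$ ($c{\left(f \right)} = \sqrt{f + \frac{23}{3}} = \sqrt{\frac{23}{3} + f}$)
$\sqrt{-1889 + c{\left(Z{\left(-4,-4 \right)} - 1 \right)}} = \sqrt{-1889 + \frac{\sqrt{69 + 9 \left(-4 - 1\right)}}{3}} = \sqrt{-1889 + \frac{\sqrt{69 + 9 \left(-5\right)}}{3}} = \sqrt{-1889 + \frac{\sqrt{69 - 45}}{3}} = \sqrt{-1889 + \frac{\sqrt{24}}{3}} = \sqrt{-1889 + \frac{2 \sqrt{6}}{3}}$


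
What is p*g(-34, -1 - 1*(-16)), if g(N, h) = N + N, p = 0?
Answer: 0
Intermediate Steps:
g(N, h) = 2*N
p*g(-34, -1 - 1*(-16)) = 0*(2*(-34)) = 0*(-68) = 0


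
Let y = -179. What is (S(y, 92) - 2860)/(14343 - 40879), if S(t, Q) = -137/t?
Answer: 511803/4749944 ≈ 0.10775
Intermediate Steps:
(S(y, 92) - 2860)/(14343 - 40879) = (-137/(-179) - 2860)/(14343 - 40879) = (-137*(-1/179) - 2860)/(-26536) = (137/179 - 2860)*(-1/26536) = -511803/179*(-1/26536) = 511803/4749944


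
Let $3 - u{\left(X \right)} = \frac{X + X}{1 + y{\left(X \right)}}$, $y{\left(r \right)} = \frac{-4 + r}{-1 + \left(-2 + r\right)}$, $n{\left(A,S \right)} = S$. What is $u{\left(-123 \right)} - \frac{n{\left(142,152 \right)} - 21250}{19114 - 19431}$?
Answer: $\frac{4728541}{80201} \approx 58.959$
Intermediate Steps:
$y{\left(r \right)} = \frac{-4 + r}{-3 + r}$
$u{\left(X \right)} = 3 - \frac{2 X}{1 + \frac{-4 + X}{-3 + X}}$ ($u{\left(X \right)} = 3 - \frac{X + X}{1 + \frac{-4 + X}{-3 + X}} = 3 - \frac{2 X}{1 + \frac{-4 + X}{-3 + X}}$)
$u{\left(-123 \right)} - \frac{n{\left(142,152 \right)} - 21250}{19114 - 19431} = \frac{-21 - 2 \left(-123\right)^{2} + 12 \left(-123\right)}{-7 + 2 \left(-123\right)} - \frac{152 - 21250}{19114 - 19431} = \frac{-21 - 30258 - 1476}{-7 - 246} - - \frac{21098}{-317} = \frac{-21 - 30258 - 1476}{-253} - \left(-21098\right) \left(- \frac{1}{317}\right) = \left(- \frac{1}{253}\right) \left(-31755\right) - \frac{21098}{317} = \frac{31755}{253} - \frac{21098}{317} = \frac{4728541}{80201}$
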